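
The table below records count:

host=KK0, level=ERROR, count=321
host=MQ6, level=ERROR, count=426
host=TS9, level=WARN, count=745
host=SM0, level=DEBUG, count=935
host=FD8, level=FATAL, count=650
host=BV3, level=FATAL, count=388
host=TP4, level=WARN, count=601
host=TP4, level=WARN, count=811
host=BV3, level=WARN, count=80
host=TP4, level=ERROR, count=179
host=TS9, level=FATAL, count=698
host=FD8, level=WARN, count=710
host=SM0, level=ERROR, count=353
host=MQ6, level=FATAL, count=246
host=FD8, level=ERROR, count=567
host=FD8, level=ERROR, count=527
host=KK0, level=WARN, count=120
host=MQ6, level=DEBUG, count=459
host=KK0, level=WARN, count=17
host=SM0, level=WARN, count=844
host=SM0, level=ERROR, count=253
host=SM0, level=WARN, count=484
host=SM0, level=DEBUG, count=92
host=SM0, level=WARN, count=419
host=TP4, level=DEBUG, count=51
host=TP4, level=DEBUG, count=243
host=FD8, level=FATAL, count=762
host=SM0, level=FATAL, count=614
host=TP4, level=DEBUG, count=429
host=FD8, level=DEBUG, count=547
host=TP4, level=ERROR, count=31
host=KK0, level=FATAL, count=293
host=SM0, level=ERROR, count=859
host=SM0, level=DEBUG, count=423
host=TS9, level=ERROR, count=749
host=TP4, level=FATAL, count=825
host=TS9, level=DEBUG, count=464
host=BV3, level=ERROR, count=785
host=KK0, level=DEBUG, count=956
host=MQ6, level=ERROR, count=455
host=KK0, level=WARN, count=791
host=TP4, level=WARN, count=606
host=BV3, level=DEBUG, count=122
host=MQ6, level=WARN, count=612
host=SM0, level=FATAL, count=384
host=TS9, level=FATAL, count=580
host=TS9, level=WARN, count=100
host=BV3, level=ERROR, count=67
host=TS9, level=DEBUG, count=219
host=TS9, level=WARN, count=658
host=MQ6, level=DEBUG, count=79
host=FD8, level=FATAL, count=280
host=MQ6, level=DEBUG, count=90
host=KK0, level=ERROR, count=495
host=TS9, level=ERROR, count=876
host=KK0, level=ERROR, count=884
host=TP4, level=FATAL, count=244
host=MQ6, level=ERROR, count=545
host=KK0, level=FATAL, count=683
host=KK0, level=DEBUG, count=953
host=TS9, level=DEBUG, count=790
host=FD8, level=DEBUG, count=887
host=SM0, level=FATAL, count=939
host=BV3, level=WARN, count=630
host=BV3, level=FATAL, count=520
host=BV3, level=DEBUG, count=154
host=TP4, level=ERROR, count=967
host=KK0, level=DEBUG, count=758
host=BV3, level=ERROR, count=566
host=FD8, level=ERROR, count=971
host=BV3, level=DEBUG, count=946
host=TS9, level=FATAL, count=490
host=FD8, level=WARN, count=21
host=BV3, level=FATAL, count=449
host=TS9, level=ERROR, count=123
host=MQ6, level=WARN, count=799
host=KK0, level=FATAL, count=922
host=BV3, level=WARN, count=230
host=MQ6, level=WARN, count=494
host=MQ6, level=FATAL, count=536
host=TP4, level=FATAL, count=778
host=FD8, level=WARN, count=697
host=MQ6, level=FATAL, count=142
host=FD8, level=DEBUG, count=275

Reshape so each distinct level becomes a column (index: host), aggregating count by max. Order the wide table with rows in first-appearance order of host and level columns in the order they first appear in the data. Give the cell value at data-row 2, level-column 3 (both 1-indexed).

459

With rows in first-appearance order of host, row 2 is host=MQ6. level columns in first-appearance order: ERROR, WARN, DEBUG, FATAL; column 3 is DEBUG.
Long rows with host=MQ6, level=DEBUG: max(459, 79, 90) = 459.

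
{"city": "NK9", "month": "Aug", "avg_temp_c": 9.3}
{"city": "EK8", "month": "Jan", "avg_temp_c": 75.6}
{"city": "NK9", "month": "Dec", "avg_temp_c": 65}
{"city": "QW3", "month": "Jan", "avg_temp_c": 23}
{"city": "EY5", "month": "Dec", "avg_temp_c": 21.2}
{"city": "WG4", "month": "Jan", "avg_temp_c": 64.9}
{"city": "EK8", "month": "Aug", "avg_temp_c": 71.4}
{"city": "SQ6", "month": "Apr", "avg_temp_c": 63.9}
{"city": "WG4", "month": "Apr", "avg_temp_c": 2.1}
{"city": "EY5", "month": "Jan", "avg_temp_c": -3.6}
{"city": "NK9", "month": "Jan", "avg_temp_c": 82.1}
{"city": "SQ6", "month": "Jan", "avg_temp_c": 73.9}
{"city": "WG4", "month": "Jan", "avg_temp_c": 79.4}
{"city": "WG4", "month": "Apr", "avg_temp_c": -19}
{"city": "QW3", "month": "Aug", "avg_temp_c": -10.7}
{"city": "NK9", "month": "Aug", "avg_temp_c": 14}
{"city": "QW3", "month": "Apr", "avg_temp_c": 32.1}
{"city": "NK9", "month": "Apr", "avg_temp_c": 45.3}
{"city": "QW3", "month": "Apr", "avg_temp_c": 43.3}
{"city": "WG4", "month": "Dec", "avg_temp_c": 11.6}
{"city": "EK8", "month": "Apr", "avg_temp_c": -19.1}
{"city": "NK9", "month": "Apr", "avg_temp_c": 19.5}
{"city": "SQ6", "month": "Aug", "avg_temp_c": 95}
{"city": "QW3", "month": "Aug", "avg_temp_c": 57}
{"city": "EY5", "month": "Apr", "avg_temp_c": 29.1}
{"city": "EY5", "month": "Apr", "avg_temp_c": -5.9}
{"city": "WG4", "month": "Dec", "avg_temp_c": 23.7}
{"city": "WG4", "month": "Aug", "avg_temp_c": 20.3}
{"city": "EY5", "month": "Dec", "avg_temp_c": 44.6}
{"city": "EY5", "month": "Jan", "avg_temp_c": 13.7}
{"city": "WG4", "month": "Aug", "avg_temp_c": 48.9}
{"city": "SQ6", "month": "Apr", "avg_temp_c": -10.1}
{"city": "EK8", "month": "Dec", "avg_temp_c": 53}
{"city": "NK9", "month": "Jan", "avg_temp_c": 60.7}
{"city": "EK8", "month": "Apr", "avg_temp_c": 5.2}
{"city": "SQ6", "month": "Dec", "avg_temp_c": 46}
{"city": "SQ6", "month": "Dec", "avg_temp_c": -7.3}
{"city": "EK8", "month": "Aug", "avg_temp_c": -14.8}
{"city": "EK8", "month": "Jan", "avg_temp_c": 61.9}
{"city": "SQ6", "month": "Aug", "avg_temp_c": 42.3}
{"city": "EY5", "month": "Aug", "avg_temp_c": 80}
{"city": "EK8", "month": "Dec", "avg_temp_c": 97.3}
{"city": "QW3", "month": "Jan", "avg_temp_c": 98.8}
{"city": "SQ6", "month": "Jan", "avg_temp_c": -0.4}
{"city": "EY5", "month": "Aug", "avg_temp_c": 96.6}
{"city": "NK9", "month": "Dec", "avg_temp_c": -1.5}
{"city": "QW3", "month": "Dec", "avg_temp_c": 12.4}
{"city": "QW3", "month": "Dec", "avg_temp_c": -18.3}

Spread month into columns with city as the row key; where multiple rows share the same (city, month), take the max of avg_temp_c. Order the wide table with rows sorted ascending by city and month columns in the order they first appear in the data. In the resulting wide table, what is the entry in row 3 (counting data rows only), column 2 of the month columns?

82.1

With rows sorted ascending by city, row 3 is city=NK9. month columns in first-appearance order: Aug, Jan, Dec, Apr; column 2 is Jan.
Long rows with city=NK9, month=Jan: max(82.1, 60.7) = 82.1.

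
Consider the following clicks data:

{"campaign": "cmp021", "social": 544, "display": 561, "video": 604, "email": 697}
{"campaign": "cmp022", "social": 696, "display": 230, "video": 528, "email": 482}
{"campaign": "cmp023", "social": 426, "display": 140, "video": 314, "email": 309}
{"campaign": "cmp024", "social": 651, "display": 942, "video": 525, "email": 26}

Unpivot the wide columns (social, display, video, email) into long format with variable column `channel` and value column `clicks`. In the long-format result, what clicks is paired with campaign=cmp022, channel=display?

230

Unpivoting turns each (campaign, wide-column) pair into one long row.
The wide cell at row cmp022, column display holds 230, so the long row (cmp022, display) has clicks=230.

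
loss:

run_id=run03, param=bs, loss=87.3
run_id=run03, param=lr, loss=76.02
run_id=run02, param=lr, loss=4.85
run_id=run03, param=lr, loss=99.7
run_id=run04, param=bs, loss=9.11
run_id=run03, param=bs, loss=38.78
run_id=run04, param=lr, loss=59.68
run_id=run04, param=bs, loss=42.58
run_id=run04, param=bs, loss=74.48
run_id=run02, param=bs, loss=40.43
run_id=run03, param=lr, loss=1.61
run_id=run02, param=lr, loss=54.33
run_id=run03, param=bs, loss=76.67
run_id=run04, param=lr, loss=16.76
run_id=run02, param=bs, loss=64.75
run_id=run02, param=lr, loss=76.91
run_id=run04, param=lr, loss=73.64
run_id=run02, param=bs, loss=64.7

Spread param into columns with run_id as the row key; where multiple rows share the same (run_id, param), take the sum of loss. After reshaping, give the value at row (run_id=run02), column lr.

136.09

Rows with run_id=run02 and param=lr: loss values are 4.85, 54.33, 76.91.
4.85 + 54.33 + 76.91 = 136.09.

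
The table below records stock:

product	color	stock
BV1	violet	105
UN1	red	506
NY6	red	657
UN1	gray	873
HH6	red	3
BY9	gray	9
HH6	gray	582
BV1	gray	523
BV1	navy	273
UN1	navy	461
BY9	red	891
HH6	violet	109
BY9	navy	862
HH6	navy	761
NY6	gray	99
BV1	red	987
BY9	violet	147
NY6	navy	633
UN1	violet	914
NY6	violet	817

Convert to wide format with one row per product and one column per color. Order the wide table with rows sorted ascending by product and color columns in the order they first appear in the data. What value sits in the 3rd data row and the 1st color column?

109

With rows sorted ascending by product, row 3 is product=HH6. color columns in first-appearance order: violet, red, gray, navy; column 1 is violet.
Long rows with product=HH6, color=violet: stock = 109.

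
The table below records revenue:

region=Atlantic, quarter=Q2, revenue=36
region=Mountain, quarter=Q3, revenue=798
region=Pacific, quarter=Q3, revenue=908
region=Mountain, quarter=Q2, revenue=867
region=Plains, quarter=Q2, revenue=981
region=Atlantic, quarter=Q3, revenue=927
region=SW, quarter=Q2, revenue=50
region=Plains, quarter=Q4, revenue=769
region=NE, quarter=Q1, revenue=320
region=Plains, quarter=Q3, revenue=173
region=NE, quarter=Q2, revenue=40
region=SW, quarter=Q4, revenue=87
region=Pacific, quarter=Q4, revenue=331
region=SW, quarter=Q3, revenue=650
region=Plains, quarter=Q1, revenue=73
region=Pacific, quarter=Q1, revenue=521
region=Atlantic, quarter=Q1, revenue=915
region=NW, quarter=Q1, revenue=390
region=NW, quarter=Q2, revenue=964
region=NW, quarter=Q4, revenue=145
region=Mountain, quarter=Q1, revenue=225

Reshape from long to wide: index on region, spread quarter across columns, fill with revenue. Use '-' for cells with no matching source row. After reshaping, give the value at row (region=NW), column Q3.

No long-format row has region=NW and quarter=Q3, so the cell is -.

-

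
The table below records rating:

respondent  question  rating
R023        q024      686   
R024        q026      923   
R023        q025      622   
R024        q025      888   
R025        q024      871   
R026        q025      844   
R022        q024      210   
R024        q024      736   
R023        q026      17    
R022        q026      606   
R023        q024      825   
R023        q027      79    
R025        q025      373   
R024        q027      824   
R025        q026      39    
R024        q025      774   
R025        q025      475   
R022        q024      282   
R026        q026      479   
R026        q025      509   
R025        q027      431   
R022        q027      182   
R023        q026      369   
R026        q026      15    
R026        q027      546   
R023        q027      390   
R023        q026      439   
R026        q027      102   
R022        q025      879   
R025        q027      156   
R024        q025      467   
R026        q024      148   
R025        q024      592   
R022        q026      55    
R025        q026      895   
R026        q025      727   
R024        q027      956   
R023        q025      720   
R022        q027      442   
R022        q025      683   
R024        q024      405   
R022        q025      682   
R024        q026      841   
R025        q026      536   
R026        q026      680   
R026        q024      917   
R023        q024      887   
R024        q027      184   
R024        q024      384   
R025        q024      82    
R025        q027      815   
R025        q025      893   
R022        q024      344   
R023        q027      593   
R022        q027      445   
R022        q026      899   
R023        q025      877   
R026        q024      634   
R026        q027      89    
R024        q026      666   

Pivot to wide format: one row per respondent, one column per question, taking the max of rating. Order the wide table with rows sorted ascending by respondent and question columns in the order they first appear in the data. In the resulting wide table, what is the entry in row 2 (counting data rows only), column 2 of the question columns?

With rows sorted ascending by respondent, row 2 is respondent=R023. question columns in first-appearance order: q024, q026, q025, q027; column 2 is q026.
Long rows with respondent=R023, question=q026: max(17, 369, 439) = 439.

439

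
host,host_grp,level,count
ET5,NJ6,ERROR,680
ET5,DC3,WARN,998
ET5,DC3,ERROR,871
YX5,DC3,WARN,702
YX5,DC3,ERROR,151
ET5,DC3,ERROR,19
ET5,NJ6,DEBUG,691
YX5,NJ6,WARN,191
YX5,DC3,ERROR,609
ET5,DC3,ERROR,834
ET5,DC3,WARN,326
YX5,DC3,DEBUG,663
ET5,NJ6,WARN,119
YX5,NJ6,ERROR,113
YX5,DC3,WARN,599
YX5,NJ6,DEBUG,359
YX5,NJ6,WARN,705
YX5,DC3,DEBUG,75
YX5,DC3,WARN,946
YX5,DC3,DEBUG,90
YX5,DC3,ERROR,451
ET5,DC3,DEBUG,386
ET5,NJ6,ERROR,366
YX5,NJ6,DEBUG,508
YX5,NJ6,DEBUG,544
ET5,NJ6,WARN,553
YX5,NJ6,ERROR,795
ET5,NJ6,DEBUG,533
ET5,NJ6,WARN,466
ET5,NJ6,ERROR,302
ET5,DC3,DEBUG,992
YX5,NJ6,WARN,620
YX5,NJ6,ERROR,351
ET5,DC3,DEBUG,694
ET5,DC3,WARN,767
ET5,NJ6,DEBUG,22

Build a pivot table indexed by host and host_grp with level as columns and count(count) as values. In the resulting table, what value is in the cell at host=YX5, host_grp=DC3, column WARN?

3

Rows with host=YX5, host_grp=DC3 and level=WARN: count values are 702, 599, 946.
3 rows match — count = 3.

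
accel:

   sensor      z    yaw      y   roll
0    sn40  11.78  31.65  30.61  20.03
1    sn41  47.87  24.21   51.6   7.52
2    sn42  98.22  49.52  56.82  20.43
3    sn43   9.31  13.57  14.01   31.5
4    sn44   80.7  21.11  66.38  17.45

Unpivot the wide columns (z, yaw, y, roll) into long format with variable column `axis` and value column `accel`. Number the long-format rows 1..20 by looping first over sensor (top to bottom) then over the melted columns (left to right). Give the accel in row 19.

20 rows total (5 × 4). Row 19: index ⌊(19-1)/4⌋ = 4 into sensor → sn44; (19-1) mod 4 = 2 into the melted columns → y.
So row 19 is (sn44, y, 66.38); accel = 66.38.

66.38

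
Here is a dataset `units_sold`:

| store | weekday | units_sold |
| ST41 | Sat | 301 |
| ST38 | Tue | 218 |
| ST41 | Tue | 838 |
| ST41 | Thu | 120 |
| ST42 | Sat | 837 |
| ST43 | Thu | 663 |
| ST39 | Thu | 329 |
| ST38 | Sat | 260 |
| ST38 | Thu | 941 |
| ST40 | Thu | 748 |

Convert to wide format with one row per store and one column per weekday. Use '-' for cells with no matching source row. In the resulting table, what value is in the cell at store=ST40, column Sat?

-

No long-format row has store=ST40 and weekday=Sat, so the cell is -.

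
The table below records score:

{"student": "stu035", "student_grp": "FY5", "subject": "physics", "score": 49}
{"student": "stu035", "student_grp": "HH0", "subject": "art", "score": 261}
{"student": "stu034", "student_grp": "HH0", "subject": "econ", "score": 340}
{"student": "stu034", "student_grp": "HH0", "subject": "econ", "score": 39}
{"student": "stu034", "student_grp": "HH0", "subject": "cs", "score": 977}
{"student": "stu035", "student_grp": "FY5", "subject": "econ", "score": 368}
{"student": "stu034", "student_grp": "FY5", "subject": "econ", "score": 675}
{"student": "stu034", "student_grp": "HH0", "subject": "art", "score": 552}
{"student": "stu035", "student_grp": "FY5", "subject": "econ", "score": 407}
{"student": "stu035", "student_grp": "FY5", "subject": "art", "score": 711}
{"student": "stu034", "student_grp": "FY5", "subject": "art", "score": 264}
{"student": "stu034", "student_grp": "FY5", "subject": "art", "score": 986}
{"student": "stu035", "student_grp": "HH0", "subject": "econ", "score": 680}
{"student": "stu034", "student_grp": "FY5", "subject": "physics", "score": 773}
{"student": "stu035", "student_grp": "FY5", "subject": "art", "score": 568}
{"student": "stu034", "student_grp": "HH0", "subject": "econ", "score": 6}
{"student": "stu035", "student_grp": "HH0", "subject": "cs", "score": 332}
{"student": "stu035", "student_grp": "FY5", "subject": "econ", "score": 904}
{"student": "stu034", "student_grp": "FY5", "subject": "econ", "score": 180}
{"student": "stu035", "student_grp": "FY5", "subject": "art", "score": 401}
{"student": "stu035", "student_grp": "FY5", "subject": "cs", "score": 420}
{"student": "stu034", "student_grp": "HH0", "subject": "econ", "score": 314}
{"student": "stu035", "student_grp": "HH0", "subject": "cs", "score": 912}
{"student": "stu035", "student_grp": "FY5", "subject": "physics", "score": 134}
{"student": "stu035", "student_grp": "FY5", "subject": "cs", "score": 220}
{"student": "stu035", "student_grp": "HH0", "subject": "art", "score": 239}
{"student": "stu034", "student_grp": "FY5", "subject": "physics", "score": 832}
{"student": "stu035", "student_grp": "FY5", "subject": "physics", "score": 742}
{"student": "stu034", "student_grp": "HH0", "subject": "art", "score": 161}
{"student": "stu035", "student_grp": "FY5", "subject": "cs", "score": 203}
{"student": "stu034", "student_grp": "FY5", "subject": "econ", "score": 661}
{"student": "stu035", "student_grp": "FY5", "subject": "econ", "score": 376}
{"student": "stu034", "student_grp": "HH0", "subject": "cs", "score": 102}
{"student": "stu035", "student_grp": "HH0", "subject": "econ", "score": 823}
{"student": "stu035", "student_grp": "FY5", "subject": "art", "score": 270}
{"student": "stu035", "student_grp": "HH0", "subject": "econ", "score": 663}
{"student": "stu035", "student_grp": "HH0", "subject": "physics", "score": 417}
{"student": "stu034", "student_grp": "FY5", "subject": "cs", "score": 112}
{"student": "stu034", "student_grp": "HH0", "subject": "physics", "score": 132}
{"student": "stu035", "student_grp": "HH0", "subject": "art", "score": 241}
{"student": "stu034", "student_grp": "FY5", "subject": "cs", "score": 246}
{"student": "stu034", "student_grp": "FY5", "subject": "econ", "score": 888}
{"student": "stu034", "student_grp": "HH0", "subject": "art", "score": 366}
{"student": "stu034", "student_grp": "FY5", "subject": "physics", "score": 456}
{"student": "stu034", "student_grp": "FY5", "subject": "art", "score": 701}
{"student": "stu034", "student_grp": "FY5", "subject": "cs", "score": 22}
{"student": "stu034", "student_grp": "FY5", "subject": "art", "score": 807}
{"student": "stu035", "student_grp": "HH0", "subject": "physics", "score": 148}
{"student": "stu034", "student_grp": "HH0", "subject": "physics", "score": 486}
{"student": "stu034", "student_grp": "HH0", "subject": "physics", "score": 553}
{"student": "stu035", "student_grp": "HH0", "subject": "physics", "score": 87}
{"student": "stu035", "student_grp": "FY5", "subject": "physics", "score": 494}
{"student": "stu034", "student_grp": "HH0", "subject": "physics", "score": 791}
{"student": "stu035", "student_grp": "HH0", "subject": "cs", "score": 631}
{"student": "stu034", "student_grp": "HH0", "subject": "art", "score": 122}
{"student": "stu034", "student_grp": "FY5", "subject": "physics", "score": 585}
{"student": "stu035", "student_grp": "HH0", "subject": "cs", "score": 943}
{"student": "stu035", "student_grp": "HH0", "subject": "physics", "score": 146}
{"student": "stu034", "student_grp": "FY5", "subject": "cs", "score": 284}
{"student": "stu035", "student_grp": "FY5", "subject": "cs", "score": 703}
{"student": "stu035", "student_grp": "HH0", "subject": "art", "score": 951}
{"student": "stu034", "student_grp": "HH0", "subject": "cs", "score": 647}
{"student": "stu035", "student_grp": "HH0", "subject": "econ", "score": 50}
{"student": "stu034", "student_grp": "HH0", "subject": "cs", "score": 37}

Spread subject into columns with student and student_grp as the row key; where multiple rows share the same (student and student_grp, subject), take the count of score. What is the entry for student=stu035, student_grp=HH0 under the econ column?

4

Rows with student=stu035, student_grp=HH0 and subject=econ: score values are 680, 823, 663, 50.
4 rows match — count = 4.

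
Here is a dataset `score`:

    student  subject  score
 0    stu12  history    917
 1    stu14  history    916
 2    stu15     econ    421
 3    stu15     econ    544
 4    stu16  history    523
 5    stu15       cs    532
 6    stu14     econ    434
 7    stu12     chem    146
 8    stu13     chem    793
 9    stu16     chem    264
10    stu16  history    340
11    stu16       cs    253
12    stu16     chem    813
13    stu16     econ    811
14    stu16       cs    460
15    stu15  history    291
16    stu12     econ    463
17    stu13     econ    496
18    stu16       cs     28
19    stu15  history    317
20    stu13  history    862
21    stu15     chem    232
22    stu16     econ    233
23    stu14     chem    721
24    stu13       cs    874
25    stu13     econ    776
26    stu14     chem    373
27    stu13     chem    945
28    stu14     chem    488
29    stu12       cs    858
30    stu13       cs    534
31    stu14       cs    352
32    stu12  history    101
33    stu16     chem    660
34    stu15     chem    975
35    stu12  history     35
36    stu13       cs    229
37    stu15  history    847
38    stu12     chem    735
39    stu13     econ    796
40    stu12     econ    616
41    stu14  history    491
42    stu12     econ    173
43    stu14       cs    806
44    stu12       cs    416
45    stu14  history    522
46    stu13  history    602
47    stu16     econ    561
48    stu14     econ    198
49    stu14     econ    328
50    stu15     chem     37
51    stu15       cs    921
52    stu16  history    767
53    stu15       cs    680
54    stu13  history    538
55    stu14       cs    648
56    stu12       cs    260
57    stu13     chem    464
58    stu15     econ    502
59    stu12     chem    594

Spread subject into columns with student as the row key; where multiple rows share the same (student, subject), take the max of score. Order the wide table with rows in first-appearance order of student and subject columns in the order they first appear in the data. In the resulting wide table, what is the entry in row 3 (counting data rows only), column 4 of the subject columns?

With rows in first-appearance order of student, row 3 is student=stu15. subject columns in first-appearance order: history, econ, cs, chem; column 4 is chem.
Long rows with student=stu15, subject=chem: max(232, 975, 37) = 975.

975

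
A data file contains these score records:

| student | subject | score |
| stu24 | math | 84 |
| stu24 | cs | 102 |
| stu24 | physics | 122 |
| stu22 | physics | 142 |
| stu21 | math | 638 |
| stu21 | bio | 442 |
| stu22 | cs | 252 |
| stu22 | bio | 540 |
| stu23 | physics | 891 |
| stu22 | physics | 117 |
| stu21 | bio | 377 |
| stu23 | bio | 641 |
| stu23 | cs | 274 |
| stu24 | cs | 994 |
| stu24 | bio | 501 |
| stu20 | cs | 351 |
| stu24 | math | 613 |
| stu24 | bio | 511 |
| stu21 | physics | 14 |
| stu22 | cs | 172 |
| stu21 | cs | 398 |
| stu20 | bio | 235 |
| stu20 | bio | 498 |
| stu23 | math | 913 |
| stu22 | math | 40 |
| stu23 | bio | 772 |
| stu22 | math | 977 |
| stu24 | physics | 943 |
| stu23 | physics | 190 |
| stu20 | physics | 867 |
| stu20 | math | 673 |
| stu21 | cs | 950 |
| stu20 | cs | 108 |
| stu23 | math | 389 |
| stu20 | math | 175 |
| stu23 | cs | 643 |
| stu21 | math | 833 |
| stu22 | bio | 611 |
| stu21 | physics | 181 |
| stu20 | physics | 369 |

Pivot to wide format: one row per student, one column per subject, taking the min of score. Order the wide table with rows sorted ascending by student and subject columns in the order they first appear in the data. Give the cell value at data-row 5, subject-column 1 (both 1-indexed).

With rows sorted ascending by student, row 5 is student=stu24. subject columns in first-appearance order: math, cs, physics, bio; column 1 is math.
Long rows with student=stu24, subject=math: min(84, 613) = 84.

84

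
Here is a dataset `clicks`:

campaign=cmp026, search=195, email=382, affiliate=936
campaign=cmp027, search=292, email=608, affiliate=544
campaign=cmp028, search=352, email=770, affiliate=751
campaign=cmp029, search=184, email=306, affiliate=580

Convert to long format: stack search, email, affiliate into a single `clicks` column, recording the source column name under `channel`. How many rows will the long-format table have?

12

4 campaign values × 3 melted columns = 12 rows.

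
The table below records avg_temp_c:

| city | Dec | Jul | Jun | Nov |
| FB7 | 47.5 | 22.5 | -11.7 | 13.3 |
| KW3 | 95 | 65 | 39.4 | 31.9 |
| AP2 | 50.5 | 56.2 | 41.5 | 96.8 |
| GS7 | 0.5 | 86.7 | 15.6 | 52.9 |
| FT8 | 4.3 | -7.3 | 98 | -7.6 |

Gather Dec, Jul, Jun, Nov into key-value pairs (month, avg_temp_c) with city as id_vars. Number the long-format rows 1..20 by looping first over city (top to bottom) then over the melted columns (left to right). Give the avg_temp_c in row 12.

20 rows total (5 × 4). Row 12: index ⌊(12-1)/4⌋ = 2 into city → AP2; (12-1) mod 4 = 3 into the melted columns → Nov.
So row 12 is (AP2, Nov, 96.8); avg_temp_c = 96.8.

96.8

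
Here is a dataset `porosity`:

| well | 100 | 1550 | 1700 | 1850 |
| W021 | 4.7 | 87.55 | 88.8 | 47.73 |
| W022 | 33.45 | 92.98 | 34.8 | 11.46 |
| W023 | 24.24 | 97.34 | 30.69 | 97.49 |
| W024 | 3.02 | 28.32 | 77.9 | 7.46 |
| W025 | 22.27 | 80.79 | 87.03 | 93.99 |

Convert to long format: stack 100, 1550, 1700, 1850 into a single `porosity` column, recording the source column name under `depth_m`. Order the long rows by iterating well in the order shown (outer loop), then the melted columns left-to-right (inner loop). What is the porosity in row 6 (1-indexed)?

92.98

20 rows total (5 × 4). Row 6: index ⌊(6-1)/4⌋ = 1 into well → W022; (6-1) mod 4 = 1 into the melted columns → 1550.
So row 6 is (W022, 1550, 92.98); porosity = 92.98.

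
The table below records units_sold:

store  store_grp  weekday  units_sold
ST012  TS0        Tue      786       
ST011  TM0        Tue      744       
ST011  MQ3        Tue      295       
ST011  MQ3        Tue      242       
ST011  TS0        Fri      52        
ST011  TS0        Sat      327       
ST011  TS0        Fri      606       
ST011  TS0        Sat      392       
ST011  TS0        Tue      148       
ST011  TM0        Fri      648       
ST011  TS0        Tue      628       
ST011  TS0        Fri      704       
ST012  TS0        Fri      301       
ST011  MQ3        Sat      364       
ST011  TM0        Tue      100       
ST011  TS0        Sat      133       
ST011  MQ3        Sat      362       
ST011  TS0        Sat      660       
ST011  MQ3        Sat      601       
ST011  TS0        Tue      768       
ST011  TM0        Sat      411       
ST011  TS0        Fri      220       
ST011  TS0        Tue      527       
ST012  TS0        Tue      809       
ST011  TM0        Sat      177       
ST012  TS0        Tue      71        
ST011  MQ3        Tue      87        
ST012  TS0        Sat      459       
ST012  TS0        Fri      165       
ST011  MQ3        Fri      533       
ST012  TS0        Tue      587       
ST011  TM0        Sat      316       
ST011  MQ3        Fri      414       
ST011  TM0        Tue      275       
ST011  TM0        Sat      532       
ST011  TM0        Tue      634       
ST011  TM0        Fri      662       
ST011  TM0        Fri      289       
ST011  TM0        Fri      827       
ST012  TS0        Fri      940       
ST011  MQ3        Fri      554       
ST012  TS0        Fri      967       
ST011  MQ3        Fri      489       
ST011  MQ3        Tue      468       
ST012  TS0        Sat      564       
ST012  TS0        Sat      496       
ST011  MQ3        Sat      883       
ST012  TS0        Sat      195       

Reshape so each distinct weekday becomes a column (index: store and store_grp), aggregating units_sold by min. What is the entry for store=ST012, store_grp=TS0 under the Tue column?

Rows with store=ST012, store_grp=TS0 and weekday=Tue: units_sold values are 786, 809, 71, 587.
min(786, 809, 71, 587) = 71.

71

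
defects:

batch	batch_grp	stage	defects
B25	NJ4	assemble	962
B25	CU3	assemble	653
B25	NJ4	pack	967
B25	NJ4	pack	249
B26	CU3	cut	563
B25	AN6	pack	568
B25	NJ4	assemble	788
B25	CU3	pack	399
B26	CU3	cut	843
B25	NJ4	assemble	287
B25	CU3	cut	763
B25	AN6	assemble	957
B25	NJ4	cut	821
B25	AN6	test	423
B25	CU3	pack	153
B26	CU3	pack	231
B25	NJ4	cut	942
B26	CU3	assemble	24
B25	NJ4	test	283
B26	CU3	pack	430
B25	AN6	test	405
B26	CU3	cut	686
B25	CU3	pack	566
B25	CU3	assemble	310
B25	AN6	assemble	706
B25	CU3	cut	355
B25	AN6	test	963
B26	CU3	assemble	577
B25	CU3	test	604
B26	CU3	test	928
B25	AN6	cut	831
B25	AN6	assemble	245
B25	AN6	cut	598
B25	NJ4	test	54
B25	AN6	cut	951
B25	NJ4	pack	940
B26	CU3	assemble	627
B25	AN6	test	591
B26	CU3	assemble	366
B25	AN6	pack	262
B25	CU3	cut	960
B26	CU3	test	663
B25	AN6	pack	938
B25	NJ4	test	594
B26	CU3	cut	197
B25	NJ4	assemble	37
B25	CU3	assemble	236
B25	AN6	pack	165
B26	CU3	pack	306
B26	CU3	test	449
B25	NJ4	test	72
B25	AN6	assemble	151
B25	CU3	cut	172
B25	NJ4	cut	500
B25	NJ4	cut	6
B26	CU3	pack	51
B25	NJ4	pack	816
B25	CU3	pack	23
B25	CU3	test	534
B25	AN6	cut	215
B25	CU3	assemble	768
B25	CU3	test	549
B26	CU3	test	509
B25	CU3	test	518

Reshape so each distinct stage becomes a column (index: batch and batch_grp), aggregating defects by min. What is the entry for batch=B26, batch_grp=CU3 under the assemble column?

24

Rows with batch=B26, batch_grp=CU3 and stage=assemble: defects values are 24, 577, 627, 366.
min(24, 577, 627, 366) = 24.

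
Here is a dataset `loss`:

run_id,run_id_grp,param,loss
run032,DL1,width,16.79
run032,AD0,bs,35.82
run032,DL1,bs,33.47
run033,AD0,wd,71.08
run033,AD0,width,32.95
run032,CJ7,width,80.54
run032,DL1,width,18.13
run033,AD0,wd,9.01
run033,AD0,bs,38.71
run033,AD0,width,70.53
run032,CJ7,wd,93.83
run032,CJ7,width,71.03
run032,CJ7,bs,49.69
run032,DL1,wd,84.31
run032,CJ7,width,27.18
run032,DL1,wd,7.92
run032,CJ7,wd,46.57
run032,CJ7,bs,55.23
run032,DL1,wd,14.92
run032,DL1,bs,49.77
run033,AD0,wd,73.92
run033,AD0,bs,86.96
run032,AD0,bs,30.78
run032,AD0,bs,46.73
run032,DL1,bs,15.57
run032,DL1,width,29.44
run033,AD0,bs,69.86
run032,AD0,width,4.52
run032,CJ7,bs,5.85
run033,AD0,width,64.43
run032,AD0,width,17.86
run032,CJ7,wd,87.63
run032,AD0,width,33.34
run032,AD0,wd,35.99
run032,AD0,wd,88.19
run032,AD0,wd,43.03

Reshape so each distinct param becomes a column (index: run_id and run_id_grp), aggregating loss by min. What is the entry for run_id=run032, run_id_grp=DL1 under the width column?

Rows with run_id=run032, run_id_grp=DL1 and param=width: loss values are 16.79, 18.13, 29.44.
min(16.79, 18.13, 29.44) = 16.79.

16.79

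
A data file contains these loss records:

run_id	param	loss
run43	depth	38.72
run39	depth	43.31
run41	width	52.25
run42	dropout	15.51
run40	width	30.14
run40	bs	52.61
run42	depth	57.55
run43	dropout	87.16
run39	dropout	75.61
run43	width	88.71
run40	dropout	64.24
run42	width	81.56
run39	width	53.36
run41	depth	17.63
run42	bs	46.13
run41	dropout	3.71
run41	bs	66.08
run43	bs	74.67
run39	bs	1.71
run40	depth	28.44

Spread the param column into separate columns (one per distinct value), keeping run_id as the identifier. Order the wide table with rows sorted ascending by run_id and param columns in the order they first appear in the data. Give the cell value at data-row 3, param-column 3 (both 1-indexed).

With rows sorted ascending by run_id, row 3 is run_id=run41. param columns in first-appearance order: depth, width, dropout, bs; column 3 is dropout.
Long rows with run_id=run41, param=dropout: loss = 3.71.

3.71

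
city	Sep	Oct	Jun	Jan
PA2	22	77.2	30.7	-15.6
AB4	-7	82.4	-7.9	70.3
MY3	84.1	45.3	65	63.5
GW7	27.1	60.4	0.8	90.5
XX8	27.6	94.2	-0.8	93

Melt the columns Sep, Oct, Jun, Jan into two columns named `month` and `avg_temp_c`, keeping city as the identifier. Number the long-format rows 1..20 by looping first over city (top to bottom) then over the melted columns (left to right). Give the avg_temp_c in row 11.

65

20 rows total (5 × 4). Row 11: index ⌊(11-1)/4⌋ = 2 into city → MY3; (11-1) mod 4 = 2 into the melted columns → Jun.
So row 11 is (MY3, Jun, 65); avg_temp_c = 65.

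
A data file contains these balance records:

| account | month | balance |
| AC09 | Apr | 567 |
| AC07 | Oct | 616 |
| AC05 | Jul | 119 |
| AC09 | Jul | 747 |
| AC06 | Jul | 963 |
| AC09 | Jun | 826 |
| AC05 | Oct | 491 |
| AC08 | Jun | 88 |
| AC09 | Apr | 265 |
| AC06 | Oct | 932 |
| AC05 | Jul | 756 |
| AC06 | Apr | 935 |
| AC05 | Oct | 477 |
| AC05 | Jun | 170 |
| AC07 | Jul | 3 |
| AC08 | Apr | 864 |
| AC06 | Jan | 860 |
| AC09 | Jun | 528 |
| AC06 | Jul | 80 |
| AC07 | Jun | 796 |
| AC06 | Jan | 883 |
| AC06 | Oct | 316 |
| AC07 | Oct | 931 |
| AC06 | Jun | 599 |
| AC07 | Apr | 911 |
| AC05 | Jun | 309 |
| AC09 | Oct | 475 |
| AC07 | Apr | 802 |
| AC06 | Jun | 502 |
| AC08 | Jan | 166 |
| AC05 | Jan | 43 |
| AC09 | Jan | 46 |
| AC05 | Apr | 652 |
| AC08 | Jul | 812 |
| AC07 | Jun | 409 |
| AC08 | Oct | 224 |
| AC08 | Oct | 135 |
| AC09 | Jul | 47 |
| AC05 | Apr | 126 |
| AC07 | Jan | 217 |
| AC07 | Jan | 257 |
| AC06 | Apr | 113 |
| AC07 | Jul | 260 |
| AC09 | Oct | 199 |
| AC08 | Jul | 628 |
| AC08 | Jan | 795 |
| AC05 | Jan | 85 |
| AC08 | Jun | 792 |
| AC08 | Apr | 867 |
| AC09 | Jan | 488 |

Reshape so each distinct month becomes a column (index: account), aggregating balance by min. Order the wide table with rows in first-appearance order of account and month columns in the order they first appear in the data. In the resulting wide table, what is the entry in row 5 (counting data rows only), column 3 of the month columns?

628

With rows in first-appearance order of account, row 5 is account=AC08. month columns in first-appearance order: Apr, Oct, Jul, Jun, Jan; column 3 is Jul.
Long rows with account=AC08, month=Jul: min(812, 628) = 628.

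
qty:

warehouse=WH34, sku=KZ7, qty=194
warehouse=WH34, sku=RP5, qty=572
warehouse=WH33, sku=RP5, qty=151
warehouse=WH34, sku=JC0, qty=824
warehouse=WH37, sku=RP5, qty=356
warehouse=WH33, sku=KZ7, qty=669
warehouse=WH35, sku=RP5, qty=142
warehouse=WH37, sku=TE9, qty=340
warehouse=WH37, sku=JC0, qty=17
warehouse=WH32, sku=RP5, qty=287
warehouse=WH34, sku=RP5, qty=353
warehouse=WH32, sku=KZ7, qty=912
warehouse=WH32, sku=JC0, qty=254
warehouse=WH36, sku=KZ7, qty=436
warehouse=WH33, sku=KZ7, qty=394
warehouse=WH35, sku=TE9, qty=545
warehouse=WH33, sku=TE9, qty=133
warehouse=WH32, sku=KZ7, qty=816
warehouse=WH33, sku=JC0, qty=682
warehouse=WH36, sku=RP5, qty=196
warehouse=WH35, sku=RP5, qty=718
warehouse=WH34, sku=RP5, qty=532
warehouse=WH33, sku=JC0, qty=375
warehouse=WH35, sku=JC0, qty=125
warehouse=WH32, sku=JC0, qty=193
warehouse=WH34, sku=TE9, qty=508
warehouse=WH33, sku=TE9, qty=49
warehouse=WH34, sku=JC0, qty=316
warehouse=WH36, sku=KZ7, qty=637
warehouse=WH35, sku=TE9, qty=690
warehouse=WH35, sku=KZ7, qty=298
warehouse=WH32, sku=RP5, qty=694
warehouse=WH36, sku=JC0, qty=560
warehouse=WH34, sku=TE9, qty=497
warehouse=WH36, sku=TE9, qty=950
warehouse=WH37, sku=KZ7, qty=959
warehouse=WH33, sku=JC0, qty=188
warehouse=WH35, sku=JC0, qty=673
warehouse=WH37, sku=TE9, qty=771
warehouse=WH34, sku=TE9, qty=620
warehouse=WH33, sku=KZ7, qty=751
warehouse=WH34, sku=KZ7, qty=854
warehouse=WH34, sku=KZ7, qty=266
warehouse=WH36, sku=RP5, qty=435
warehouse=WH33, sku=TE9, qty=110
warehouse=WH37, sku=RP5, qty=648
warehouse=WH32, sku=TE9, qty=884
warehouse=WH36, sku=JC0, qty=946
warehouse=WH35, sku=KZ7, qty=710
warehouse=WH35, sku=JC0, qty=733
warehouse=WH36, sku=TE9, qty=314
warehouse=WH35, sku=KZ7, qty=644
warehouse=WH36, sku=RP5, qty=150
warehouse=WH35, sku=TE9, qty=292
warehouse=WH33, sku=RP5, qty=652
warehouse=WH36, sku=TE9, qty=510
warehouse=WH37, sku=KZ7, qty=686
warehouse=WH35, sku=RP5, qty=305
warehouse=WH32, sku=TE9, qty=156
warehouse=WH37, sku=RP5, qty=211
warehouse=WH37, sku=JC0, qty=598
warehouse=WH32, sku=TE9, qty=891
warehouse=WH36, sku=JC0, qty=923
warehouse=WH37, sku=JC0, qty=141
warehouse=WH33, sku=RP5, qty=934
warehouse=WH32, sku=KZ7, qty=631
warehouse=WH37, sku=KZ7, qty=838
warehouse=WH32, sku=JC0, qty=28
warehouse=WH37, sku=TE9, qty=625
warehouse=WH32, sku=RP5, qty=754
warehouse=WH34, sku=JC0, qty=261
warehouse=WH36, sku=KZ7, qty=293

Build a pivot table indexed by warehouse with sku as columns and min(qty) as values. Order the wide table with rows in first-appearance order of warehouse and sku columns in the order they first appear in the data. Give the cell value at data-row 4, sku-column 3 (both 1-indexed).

125

With rows in first-appearance order of warehouse, row 4 is warehouse=WH35. sku columns in first-appearance order: KZ7, RP5, JC0, TE9; column 3 is JC0.
Long rows with warehouse=WH35, sku=JC0: min(125, 673, 733) = 125.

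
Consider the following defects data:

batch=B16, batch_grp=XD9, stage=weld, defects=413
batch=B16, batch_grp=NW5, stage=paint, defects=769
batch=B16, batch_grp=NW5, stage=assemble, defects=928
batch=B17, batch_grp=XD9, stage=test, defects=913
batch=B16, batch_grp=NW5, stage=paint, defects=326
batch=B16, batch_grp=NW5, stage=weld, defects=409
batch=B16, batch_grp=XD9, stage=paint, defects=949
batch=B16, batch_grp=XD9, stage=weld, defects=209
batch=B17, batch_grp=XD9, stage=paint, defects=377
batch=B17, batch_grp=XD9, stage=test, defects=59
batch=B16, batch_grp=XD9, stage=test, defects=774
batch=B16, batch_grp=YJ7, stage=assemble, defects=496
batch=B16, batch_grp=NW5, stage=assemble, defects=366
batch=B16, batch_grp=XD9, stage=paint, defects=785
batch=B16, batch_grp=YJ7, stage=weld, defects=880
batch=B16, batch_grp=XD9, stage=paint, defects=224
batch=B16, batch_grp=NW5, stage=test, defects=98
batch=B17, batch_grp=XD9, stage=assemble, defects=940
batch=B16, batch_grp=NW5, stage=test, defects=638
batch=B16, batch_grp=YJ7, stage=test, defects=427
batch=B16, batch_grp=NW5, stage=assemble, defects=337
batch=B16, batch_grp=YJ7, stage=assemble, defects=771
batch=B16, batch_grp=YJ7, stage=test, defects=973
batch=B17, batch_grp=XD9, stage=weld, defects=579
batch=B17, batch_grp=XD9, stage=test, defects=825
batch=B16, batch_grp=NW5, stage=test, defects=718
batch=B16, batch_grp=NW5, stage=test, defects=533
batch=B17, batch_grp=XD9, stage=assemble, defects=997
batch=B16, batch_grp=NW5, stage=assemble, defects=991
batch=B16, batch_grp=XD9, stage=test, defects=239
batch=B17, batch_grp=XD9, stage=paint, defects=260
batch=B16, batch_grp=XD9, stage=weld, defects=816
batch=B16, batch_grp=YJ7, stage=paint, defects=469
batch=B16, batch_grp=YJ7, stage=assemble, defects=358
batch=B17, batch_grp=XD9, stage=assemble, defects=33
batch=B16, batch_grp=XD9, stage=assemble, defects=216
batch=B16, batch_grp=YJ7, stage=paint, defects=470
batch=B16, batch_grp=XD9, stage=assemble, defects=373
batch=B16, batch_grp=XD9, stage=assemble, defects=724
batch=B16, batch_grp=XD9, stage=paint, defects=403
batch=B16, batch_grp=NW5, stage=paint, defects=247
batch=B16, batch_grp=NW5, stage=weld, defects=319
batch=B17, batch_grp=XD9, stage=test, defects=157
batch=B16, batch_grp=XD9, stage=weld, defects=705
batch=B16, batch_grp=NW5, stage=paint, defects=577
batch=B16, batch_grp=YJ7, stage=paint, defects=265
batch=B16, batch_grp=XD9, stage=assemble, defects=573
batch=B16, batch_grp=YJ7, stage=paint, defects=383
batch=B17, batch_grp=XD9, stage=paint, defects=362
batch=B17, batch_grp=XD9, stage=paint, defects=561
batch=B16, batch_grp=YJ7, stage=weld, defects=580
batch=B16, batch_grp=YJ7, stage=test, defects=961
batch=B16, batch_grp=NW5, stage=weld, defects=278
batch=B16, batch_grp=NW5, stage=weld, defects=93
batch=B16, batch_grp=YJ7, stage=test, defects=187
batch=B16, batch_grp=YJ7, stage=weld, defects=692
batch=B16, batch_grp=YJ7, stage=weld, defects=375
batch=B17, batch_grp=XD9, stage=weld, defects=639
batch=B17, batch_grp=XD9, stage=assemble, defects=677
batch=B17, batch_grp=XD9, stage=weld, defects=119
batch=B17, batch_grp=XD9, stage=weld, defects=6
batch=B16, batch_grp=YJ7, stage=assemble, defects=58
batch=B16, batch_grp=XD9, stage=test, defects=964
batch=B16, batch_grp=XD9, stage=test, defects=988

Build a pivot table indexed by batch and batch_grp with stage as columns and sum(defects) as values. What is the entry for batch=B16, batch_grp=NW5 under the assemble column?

Rows with batch=B16, batch_grp=NW5 and stage=assemble: defects values are 928, 366, 337, 991.
928 + 366 + 337 + 991 = 2622.

2622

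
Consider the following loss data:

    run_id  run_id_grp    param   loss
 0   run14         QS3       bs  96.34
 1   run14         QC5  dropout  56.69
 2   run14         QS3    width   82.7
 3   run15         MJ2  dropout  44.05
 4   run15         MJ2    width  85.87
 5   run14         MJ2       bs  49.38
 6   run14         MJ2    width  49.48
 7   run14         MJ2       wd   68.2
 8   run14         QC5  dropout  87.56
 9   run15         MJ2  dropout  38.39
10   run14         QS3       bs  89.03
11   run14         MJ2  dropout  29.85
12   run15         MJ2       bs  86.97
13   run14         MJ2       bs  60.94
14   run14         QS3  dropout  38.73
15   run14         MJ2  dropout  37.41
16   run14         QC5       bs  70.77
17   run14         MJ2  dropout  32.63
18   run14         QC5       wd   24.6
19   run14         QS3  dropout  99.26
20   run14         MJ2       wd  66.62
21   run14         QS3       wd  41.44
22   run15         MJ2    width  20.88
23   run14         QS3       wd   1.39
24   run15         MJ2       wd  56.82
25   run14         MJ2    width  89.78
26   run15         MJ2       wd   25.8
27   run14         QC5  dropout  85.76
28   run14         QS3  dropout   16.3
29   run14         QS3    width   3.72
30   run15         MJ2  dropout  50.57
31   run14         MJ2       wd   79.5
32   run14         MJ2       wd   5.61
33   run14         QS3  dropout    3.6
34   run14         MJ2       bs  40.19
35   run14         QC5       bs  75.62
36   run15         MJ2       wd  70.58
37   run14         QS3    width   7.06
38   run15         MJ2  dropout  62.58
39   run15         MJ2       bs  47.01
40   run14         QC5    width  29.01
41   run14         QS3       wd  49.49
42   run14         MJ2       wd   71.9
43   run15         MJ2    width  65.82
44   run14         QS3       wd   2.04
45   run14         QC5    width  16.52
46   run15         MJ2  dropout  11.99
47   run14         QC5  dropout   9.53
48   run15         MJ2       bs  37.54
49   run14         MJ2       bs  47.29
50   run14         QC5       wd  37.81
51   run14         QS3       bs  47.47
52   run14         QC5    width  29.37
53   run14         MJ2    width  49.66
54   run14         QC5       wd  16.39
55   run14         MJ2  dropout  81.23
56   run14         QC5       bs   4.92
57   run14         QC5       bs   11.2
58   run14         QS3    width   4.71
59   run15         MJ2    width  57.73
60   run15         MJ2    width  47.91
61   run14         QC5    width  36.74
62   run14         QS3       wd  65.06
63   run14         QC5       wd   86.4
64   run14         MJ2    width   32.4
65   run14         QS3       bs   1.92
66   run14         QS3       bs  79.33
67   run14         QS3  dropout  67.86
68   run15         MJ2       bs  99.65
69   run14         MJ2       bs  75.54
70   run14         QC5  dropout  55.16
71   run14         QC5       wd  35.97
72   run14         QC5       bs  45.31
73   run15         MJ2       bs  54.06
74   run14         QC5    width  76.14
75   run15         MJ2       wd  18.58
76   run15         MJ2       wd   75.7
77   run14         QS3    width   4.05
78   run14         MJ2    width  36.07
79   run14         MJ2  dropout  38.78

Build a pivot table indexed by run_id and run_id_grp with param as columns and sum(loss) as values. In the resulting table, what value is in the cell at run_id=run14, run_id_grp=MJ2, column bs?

273.34

Rows with run_id=run14, run_id_grp=MJ2 and param=bs: loss values are 49.38, 60.94, 40.19, 47.29, 75.54.
49.38 + 60.94 + 40.19 + 47.29 + 75.54 = 273.34.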